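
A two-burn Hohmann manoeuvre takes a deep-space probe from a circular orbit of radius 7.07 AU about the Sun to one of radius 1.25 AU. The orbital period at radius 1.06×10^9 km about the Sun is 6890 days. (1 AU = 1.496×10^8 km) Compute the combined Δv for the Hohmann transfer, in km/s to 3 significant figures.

From Kepler's third law T² = 4π²r³/μ at r = 1.06×10^9 km, T = 6890 days = 6890 × 86400 s = 5.95296×10^8 s: μ = 4π²r³/T² = 1.32682×10^11 km³/s².
In km: r₁ = 7.07 × 1.496×10^8 = 1.057672×10^9 km; r₂ = 1.25 × 1.496×10^8 = 1.870×10^8 km.
Transfer-ellipse semi-major axis a_t = (r₁ + r₂)/2 = (1.057672×10^9 + 1.870×10^8)/2 = 6.22336×10^8 km.
Circular speed at r₁: v₁ = √(μ/r₁) = √(1.32682×10^11/1.057672×10^9) = 11.2003 km/s.
Transfer-orbit speed at r₁ (vis-viva): v_a = √[μ(2/r₁ − 1/a_t)] = 6.13958 km/s.
First burn Δv₁ = |v_a − v₁| = 5.061 km/s.
Circular speed at r₂: v₂ = √(μ/r₂) = 26.637 km/s.
Transfer-orbit speed at r₂: v_p = √[μ(2/r₂ − 1/a_t)] = 34.725 km/s.
Second burn Δv₂ = |v₂ − v_p| = 8.088 km/s.
Δv = Δv₁ + Δv₂ = 5.061 + 8.088 = 13.15 km/s.

Δv = 13.1 km/s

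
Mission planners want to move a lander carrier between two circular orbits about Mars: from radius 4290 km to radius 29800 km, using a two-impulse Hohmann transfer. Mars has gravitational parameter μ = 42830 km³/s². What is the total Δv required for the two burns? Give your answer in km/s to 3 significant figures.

Semi-major axis of the transfer orbit: a_t = (4290 + 29800)/2 = 17045 km.
Circular speed at r₁: v₁ = √(μ/r₁) = √(42830/4290) = 3.1597 km/s.
On the transfer ellipse at r₁, vis-viva gives v_p = √[μ(2/r₁ − 1/a_t)] = 4.1779 km/s.
First burn Δv₁ = |v_p − v₁| = 1.0182 km/s.
At r₂, v₂ = √(μ/r₂) = 1.198853 km/s.
Transfer-orbit speed at r₂: v_a = √[μ(2/r₂ − 1/a_t)] = 0.6014452 km/s.
Second burn Δv₂ = |v₂ − v_a| = 0.59741 km/s.
Total Δv = Δv₁ + Δv₂ = 1.616 km/s.

Δv = 1.62 km/s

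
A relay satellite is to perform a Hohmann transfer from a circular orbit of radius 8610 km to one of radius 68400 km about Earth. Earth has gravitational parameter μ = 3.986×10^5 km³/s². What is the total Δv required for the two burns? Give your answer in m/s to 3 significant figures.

The Hohmann ellipse has a_t = (r₁ + r₂)/2 = 38505 km.
Circular speed at r₁: v₁ = √(μ/r₁) = √(3.986×10^5/8610) = 6.8040 km/s.
Transfer-orbit speed at r₁ (vis-viva): v_p = √[μ(2/r₁ − 1/a_t)] = 9.0685 km/s.
First burn Δv₁ = |v_p − v₁| = 2.2645 km/s.
Circular speed at r₂: v₂ = √(μ/r₂) = 2.4140 km/s.
Transfer-orbit speed at r₂: v_a = √[μ(2/r₂ − 1/a_t)] = 1.1415 km/s.
Second burn Δv₂ = |v₂ − v_a| = 1.2725 km/s.
Total Δv = Δv₁ + Δv₂ = 3.537 km/s.

Δv = 3540 m/s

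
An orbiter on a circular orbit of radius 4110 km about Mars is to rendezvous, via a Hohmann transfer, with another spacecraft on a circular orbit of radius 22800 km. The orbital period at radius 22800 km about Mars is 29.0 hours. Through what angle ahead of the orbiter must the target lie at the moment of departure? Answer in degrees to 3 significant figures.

φ = 98.4°

From Kepler's third law T² = 4π²r³/μ at r = 22800 km, T = 29.0 hours = 29.0 × 3600 s = 1.044×10^5 s: μ = 4π²r³/T² = 42930.2 km³/s².
Semi-major axis of the transfer orbit: a_t = (4110 + 22800)/2 = 13455 km.
The half-period of the transfer ellipse is t = π√(a_t³/μ) = 23664 s.
The target's mean motion on its circular orbit is ω₂ = √(μ/r₂³) = 6.0184×10^-5 rad/s.
Angle swept by the target during transfer: ω₂·t = 1.4242 rad = 81.60°.
Arrival is 180° from departure on the ellipse, so φ = 180° − 81.60° = 98.4°.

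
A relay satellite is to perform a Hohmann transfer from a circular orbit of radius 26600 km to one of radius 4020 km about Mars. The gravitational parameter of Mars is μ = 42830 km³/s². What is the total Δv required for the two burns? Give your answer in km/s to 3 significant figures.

Semi-major axis of the transfer orbit: a_t = (26600 + 4020)/2 = 15310 km.
At r₁ the circular-orbit speed is v₁ = √(μ/r₁) = 1.2689 km/s.
Transfer-orbit speed at r₁ (vis-viva equation): v_a = √[μ(2/r₁ − 1/a_t)] = 0.65022 km/s.
First burn Δv₁ = |v_a − v₁| = 0.6187 km/s.
Circular speed at r₂: v₂ = √(μ/r₂) = 3.264 km/s.
Transfer-orbit speed at r₂: v_p = √[μ(2/r₂ − 1/a_t)] = 4.302 km/s.
Second burn Δv₂ = |v₂ − v_p| = 1.038 km/s.
Δv = Δv₁ + Δv₂ = 0.6187 + 1.038 = 1.657 km/s.

Δv = 1.66 km/s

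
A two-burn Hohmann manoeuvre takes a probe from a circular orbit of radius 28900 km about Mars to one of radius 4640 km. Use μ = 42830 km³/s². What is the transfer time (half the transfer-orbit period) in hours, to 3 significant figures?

The Hohmann ellipse has a_t = (r₁ + r₂)/2 = 16770 km.
By Kepler's third law the transfer-orbit period is T = 2π√(a_t³/μ), so t = T/2 = 32970 s.
Converting: 32970 s ÷ 3600 s/hour = 9.16 hours.

t = 9.16 hours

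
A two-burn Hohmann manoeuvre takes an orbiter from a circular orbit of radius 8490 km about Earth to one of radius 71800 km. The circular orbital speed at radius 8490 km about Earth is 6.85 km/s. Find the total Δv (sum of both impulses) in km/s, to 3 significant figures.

From the circular-orbit relation v² = μ/r at r = 8490 km: μ = v²r = (6.85)² × 8490 = 3.98372×10^5 km³/s².
Transfer-ellipse semi-major axis a_t = (r₁ + r₂)/2 = (8490 + 71800)/2 = 40145 km.
Circular speed at r₁: v₁ = √(μ/r₁) = √(3.98372×10^5/8490) = 6.850 km/s.
Transfer-orbit speed at r₁ (vis-viva): v_p = √[μ(2/r₁ − 1/a_t)] = 9.161 km/s.
First burn Δv₁ = |v_p − v₁| = 2.311 km/s.
At r₂, v₂ = √(μ/r₂) = 2.355 km/s.
Transfer-orbit speed at r₂: v_a = √[μ(2/r₂ − 1/a_t)] = 1.083 km/s.
Second burn Δv₂ = |v₂ − v_a| = 1.272 km/s.
Δv = Δv₁ + Δv₂ = 2.311 + 1.272 = 3.583 km/s.

Δv = 3.58 km/s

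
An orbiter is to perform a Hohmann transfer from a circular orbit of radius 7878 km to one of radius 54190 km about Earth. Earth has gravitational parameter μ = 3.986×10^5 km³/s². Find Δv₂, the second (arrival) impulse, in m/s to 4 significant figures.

Semi-major axis of the transfer orbit: a_t = (7878 + 54190)/2 = 31034 km.
Circular speed at r = 54190 km: v_c = √(μ/r) = 2.712 km/s.
Transfer-orbit speed at the same r (vis-viva, a = a_t): v_t = √[μ(2/r − 1/a_t)] = 1.366 km/s.
Δv₂ = |v_t − v_c| = |1.366 − 2.712| = 1.346 km/s.

Δv₂ = 1346 m/s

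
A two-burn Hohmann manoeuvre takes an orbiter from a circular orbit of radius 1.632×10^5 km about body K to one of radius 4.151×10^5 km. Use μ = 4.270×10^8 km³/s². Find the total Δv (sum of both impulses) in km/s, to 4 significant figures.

Transfer-ellipse semi-major axis a_t = (r₁ + r₂)/2 = (1.632×10^5 + 4.151×10^5)/2 = 2.8915×10^5 km.
At r₁ the circular-orbit speed is v₁ = √(μ/r₁) = 51.151 km/s.
On the transfer ellipse at r₁, v² = μ(2/r − 1/a) gives v_p = √[μ(2/r₁ − 1/a_t)] = 61.287 km/s.
First burn Δv₁ = |v_p − v₁| = 10.136 km/s.
Circular speed at r₂: v₂ = √(μ/r₂) = 32.07285 km/s.
Transfer-orbit speed at r₂: v_a = √[μ(2/r₂ − 1/a_t)] = 24.09551 km/s.
Second burn Δv₂ = |v₂ − v_a| = 7.9773 km/s.
Δv = Δv₁ + Δv₂ = 10.136 + 7.9773 = 18.11 km/s.

Δv = 18.11 km/s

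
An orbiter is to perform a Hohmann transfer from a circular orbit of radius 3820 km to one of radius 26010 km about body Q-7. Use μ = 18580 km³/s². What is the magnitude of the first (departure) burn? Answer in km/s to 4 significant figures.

Δv₁ = 0.7070 km/s

Transfer-ellipse semi-major axis a_t = (r₁ + r₂)/2 = (3820 + 26010)/2 = 14915 km.
Circular speed at r = 3820 km: v_c = √(μ/r) = 2.205 km/s.
Vis-viva on the transfer ellipse at r = 3820 km gives v_t = √[μ(2/r − 1/a_t)] = 2.912 km/s.
Δv₁ = |v_t − v_c| = |2.912 − 2.205| = 0.7070 km/s.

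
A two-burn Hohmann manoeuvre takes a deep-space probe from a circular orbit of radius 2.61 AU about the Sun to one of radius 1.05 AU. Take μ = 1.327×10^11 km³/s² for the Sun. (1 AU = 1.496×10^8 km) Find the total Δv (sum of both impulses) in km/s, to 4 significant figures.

Δv = 10.12 km/s

In km: r₁ = 2.61 × 1.496×10^8 = 3.90456×10^8 km; r₂ = 1.05 × 1.496×10^8 = 1.5708×10^8 km.
Semi-major axis of the transfer orbit: a_t = (3.90456×10^8 + 1.5708×10^8)/2 = 2.73768×10^8 km.
Circular speed at r₁: v₁ = √(μ/r₁) = √(1.327×10^11/3.90456×10^8) = 18.435 km/s.
Transfer-orbit speed at r₁ (v² = μ(2/r − 1/a)): v_a = √[μ(2/r₁ − 1/a_t)] = 13.964 km/s.
First burn Δv₁ = |v_a − v₁| = 4.471 km/s.
At r₂, v₂ = √(μ/r₂) = 29.065 km/s.
Transfer-orbit speed at r₂: v_p = √[μ(2/r₂ − 1/a_t)] = 34.711 km/s.
Second burn Δv₂ = |v₂ − v_p| = 5.646 km/s.
Δv = Δv₁ + Δv₂ = 4.471 + 5.646 = 10.12 km/s.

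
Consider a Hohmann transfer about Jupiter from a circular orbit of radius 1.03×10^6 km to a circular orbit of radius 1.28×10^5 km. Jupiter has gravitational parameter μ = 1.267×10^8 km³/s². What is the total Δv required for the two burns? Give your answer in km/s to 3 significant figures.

Δv = 16.4 km/s

The Hohmann ellipse has a_t = (r₁ + r₂)/2 = 5.790×10^5 km.
At r₁ the circular-orbit speed is v₁ = √(μ/r₁) = 11.091 km/s.
On the transfer ellipse at r₁, vis-viva gives v_a = √[μ(2/r₁ − 1/a_t)] = 5.2148 km/s.
First burn Δv₁ = |v_a − v₁| = 5.876 km/s.
At r₂, v₂ = √(μ/r₂) = 31.46 km/s.
Transfer-orbit speed at r₂: v_p = √[μ(2/r₂ − 1/a_t)] = 41.96 km/s.
Second burn Δv₂ = |v₂ − v_p| = 10.50 km/s.
Δv = Δv₁ + Δv₂ = 5.876 + 10.50 = 16.38 km/s.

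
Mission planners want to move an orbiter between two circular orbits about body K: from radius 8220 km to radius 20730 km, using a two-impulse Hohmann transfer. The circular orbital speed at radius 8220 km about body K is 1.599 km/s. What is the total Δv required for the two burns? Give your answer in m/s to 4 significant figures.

From the circular-orbit relation v² = μ/r at r = 8220 km: μ = v²r = (1.599)² × 8220 = 21016.9 km³/s².
Semi-major axis of the transfer orbit: a_t = (8220 + 20730)/2 = 14475 km.
At r₁ the circular-orbit speed is v₁ = √(μ/r₁) = 1.59900 km/s.
On the transfer ellipse at r₁, vis-viva gives v_p = √[μ(2/r₁ − 1/a_t)] = 1.91355 km/s.
First burn Δv₁ = |v_p − v₁| = 0.31455 km/s.
Circular speed at r₂: v₂ = √(μ/r₂) = 1.006896 km/s.
Transfer-orbit speed at r₂: v_a = √[μ(2/r₂ − 1/a_t)] = 0.7587721 km/s.
Second burn Δv₂ = |v₂ − v_a| = 0.24812 km/s.
Total Δv = Δv₁ + Δv₂ = 0.5627 km/s.

Δv = 562.7 m/s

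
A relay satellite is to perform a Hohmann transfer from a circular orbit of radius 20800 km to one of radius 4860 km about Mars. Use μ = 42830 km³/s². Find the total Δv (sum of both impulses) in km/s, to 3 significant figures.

Δv = 1.36 km/s

The Hohmann ellipse has a_t = (r₁ + r₂)/2 = 12830 km.
Circular speed at r₁: v₁ = √(μ/r₁) = √(42830/20800) = 1.435 km/s.
Transfer-orbit speed at r₁ (vis-viva equation): v_a = √[μ(2/r₁ − 1/a_t)] = 0.8832 km/s.
First burn Δv₁ = |v_a − v₁| = 0.5518 km/s.
At r₂, v₂ = √(μ/r₂) = 2.9686 km/s.
Transfer-orbit speed at r₂: v_p = √[μ(2/r₂ − 1/a_t)] = 3.7798 km/s.
Second burn Δv₂ = |v₂ − v_p| = 0.8112 km/s.
Δv = Δv₁ + Δv₂ = 0.5518 + 0.8112 = 1.363 km/s.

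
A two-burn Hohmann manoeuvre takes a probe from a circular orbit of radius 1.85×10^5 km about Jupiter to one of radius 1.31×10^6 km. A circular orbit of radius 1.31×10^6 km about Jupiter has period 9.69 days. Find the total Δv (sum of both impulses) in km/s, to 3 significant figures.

Δv = 13.4 km/s

From Kepler's third law T² = 4π²r³/μ at r = 1.31×10^6 km, T = 9.69 days = 9.69 × 86400 s = 8.37216×10^5 s: μ = 4π²r³/T² = 1.26619×10^8 km³/s².
Semi-major axis of the transfer orbit: a_t = (1.850×10^5 + 1.310×10^6)/2 = 7.475×10^5 km.
Circular speed at r₁: v₁ = √(μ/r₁) = √(1.26619×10^8/1.850×10^5) = 26.1615 km/s.
Transfer-orbit speed at r₁ (vis-viva): v_p = √[μ(2/r₁ − 1/a_t)] = 34.6333 km/s.
First burn Δv₁ = |v_p − v₁| = 8.472 km/s.
Circular speed at r₂: v₂ = √(μ/r₂) = 9.831 km/s.
Transfer-orbit speed at r₂: v_a = √[μ(2/r₂ − 1/a_t)] = 4.891 km/s.
Second burn Δv₂ = |v₂ − v_a| = 4.940 km/s.
Δv = Δv₁ + Δv₂ = 8.472 + 4.940 = 13.41 km/s.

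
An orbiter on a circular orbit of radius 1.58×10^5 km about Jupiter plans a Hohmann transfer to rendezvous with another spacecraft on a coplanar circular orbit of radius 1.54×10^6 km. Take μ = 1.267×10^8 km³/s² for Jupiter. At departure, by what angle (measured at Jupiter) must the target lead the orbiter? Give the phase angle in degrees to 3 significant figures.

φ = 106°

Semi-major axis of the transfer orbit: a_t = (1.580×10^5 + 1.540×10^6)/2 = 8.490×10^5 km.
The half-period of the transfer ellipse is t = π√(a_t³/μ) = 2.183×10^5 s.
The target's mean motion on its circular orbit is ω₂ = √(μ/r₂³) = 5.890×10^-6 rad/s.
Angle swept by the target during transfer: ω₂·t = 1.286 rad = 73.68°.
The orbiter traverses 180° on the transfer ellipse, so the target must lead by 180° − 73.68° = 106°.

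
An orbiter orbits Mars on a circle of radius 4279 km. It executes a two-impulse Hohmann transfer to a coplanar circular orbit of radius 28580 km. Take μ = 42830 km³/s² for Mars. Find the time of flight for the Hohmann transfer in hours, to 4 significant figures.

t = 8.880 hours

The Hohmann ellipse has a_t = (r₁ + r₂)/2 = 16429.5 km.
By Kepler's third law the transfer-orbit period is T = 2π√(a_t³/μ), so t = T/2 = 31968 s.
Converting: 31968 s ÷ 3600 s/hour = 8.880 hours.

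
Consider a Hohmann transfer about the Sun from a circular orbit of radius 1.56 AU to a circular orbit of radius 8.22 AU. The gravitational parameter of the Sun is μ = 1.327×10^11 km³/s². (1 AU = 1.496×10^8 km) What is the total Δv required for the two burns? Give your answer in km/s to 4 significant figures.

In km: r₁ = 1.56 × 1.496×10^8 = 2.33376×10^8 km; r₂ = 8.22 × 1.496×10^8 = 1.229712×10^9 km.
Transfer-ellipse semi-major axis a_t = (r₁ + r₂)/2 = (2.33376×10^8 + 1.229712×10^9)/2 = 7.31544×10^8 km.
Circular speed at r₁: v₁ = √(μ/r₁) = √(1.327×10^11/2.33376×10^8) = 23.8456 km/s.
On the transfer ellipse at r₁, vis-viva equation gives v_p = √[μ(2/r₁ − 1/a_t)] = 30.9164 km/s.
First burn Δv₁ = |v_p − v₁| = 7.071 km/s.
At r₂, v₂ = √(μ/r₂) = 10.388 km/s.
Transfer-orbit speed at r₂: v_a = √[μ(2/r₂ − 1/a_t)] = 5.8673 km/s.
Second burn Δv₂ = |v₂ − v_a| = 4.521 km/s.
Δv = Δv₁ + Δv₂ = 7.071 + 4.521 = 11.59 km/s.

Δv = 11.59 km/s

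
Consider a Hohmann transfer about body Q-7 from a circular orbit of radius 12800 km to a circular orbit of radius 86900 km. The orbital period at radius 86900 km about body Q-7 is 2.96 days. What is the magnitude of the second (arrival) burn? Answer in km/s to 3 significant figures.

From Kepler's third law T² = 4π²r³/μ at r = 86900 km, T = 2.96 days = 2.96 × 86400 s = 2.55744×10^5 s: μ = 4π²r³/T² = 3.96103×10^5 km³/s².
Transfer-ellipse semi-major axis a_t = (r₁ + r₂)/2 = (12800 + 86900)/2 = 49850 km.
On the circular orbit at r = 86900 km, v_c = √(μ/r) = 2.135 km/s.
Transfer-orbit speed at the same r (vis-viva, a = a_t): v_t = √[μ(2/r − 1/a_t)] = 1.082 km/s.
Δv₂ = |v_t − v_c| = |1.082 − 2.135| = 1.053 km/s.

Δv₂ = 1.05 km/s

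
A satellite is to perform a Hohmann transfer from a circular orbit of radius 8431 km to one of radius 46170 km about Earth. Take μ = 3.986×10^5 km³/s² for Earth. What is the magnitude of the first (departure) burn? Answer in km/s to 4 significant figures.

Transfer-ellipse semi-major axis a_t = (r₁ + r₂)/2 = (8431 + 46170)/2 = 27300.5 km.
On the circular orbit at r = 8431 km, v_c = √(μ/r) = 6.876 km/s.
Transfer-orbit speed at the same r (vis-viva, a = a_t): v_t = √[μ(2/r − 1/a_t)] = 8.942 km/s.
Δv₁ = |v_t − v_c| = |8.942 − 6.876| = 2.066 km/s.

Δv₁ = 2.066 km/s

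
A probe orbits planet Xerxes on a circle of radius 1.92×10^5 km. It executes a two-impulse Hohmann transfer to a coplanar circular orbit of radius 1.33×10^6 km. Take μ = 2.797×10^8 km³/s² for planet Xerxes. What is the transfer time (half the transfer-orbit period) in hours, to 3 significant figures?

Transfer-ellipse semi-major axis a_t = (r₁ + r₂)/2 = (1.920×10^5 + 1.330×10^6)/2 = 7.610×10^5 km.
Transfer time t = π√(a_t³/μ) = π√((7.610×10^5)³ / 2.797×10^8) = 1.247×10^5 s.
Converting: 1.247×10^5 s ÷ 3600 s/hour = 34.6 hours.

t = 34.6 hours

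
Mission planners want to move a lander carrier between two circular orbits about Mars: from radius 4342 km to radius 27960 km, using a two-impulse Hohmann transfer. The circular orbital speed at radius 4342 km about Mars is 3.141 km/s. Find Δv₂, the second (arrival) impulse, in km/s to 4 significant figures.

From the circular-orbit relation v² = μ/r at r = 4342 km: μ = v²r = (3.141)² × 4342 = 42837.7 km³/s².
Semi-major axis of the transfer orbit: a_t = (4342 + 27960)/2 = 16151 km.
Circular speed at r = 27960 km: v_c = √(μ/r) = 1.2378 km/s.
Transfer-orbit speed at the same r (vis-viva, a = a_t): v_t = √[μ(2/r − 1/a_t)] = 0.64178 km/s.
Δv₂ = |v_t − v_c| = |0.64178 − 1.2378| = 0.5960 km/s.

Δv₂ = 0.5960 km/s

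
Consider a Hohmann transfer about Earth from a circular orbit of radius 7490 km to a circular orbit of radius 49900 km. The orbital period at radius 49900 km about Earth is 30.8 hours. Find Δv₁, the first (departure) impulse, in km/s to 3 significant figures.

From Kepler's third law T² = 4π²r³/μ at r = 49900 km, T = 30.8 hours = 30.8 × 3600 s = 1.1088×10^5 s: μ = 4π²r³/T² = 3.98984×10^5 km³/s².
Semi-major axis of the transfer orbit: a_t = (7490 + 49900)/2 = 28695 km.
Circular speed at r = 7490 km: v_c = √(μ/r) = 7.299 km/s.
Transfer-orbit speed at the same r (vis-viva, a = a_t): v_t = √[μ(2/r − 1/a_t)] = 9.625 km/s.
Δv₁ = |v_t − v_c| = |9.625 − 7.299| = 2.326 km/s.

Δv₁ = 2.33 km/s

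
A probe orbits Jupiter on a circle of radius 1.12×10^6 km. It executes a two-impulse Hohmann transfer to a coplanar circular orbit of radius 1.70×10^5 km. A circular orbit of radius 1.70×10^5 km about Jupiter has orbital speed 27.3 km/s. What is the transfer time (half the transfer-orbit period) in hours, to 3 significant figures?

From the circular-orbit relation v² = μ/r at r = 1.70×10^5 km: μ = v²r = (27.3)² × 1.70×10^5 = 1.26699×10^8 km³/s².
Semi-major axis of the transfer orbit: a_t = (1.120×10^6 + 1.700×10^5)/2 = 6.450×10^5 km.
Transfer time t = π√(a_t³/μ) = π√((6.450×10^5)³ / 1.26699×10^8) = 1.446×10^5 s.
Converting: 1.446×10^5 s ÷ 3600 s/hour = 40.2 hours.

t = 40.2 hours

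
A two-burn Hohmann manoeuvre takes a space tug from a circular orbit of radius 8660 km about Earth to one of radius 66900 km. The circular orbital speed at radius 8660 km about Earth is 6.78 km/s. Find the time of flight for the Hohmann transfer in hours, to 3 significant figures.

t = 10.2 hours

From the circular-orbit relation v² = μ/r at r = 8660 km: μ = v²r = (6.78)² × 8660 = 3.98086×10^5 km³/s².
Transfer-ellipse semi-major axis a_t = (r₁ + r₂)/2 = (8660 + 66900)/2 = 37780 km.
Transfer time t = π√(a_t³/μ) = π√((37780)³ / 3.98086×10^5) = 36560 s.
Converting: 36560 s ÷ 3600 s/hour = 10.2 hours.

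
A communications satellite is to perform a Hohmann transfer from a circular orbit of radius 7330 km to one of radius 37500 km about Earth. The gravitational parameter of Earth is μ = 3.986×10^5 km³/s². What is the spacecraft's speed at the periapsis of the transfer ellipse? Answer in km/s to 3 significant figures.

v = 9.54 km/s

Semi-major axis of the transfer orbit: a_t = (7330 + 37500)/2 = 22415 km.
The periapsis of the transfer ellipse is at r = 7330 km.
Vis-viva: v = √[μ(2/r − 1/a_t)] = √[3.986×10^5 × (2/7330 − 1/22415)] = 9.538 km/s.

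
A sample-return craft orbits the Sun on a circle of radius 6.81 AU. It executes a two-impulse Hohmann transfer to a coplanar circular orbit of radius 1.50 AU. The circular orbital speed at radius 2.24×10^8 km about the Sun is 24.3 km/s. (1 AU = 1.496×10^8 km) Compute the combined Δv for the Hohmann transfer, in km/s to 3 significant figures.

From the circular-orbit relation v² = μ/r at r = 2.24×10^8 km: μ = v²r = (24.3)² × 2.24×10^8 = 1.32270×10^11 km³/s².
In km: r₁ = 6.81 × 1.496×10^8 = 1.018776×10^9 km; r₂ = 1.50 × 1.496×10^8 = 2.244×10^8 km.
Semi-major axis of the transfer orbit: a_t = (1.018776×10^9 + 2.244×10^8)/2 = 6.21588×10^8 km.
At r₁ the circular-orbit speed is v₁ = √(μ/r₁) = 11.394 km/s.
Transfer-orbit speed at r₁ (v² = μ(2/r − 1/a)): v_a = √[μ(2/r₁ − 1/a_t)] = 6.8462 km/s.
First burn Δv₁ = |v_a − v₁| = 4.548 km/s.
Circular speed at r₂: v₂ = √(μ/r₂) = 24.278 km/s.
Transfer-orbit speed at r₂: v_p = √[μ(2/r₂ − 1/a_t)] = 31.082 km/s.
Second burn Δv₂ = |v₂ − v_p| = 6.804 km/s.
Total Δv = Δv₁ + Δv₂ = 11.35 km/s.

Δv = 11.4 km/s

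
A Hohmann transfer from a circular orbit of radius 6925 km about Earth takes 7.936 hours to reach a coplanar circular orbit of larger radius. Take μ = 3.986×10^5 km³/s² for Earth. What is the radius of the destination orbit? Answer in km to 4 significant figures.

Transfer time t = 7.936 hours = 28569.6 s, and t = π√(a_t³/μ).
So a_t = (μ t²/π²)^(1/3) = (3.986×10^5 × (28569.6)² / π²)^(1/3) = 32064 km.
Since a_t = (r₁ + r₂)/2, r₂ = 2a_t − r₁ = 2×32064 − 6925 = 57203 km.

r₂ = 57200 km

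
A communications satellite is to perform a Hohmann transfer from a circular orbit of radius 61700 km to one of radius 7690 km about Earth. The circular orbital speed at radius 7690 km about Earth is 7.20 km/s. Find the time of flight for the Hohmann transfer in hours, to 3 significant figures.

From the circular-orbit relation v² = μ/r at r = 7690 km: μ = v²r = (7.20)² × 7690 = 3.98650×10^5 km³/s².
Semi-major axis of the transfer orbit: a_t = (61700 + 7690)/2 = 34695 km.
Half the transfer-orbit period gives t = π√(a_t³/μ) = 32160 s.
Converting: 32160 s ÷ 3600 s/hour = 8.93 hours.

t = 8.93 hours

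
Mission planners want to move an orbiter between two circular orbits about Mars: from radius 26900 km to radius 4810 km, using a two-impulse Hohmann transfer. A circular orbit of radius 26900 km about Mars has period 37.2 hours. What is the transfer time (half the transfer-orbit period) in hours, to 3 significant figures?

t = 8.42 hours

From Kepler's third law T² = 4π²r³/μ at r = 26900 km, T = 37.2 hours = 37.2 × 3600 s = 1.3392×10^5 s: μ = 4π²r³/T² = 42847.5 km³/s².
Semi-major axis of the transfer orbit: a_t = (26900 + 4810)/2 = 15855 km.
Half the transfer-orbit period gives t = π√(a_t³/μ) = 30300 s.
Converting: 30300 s ÷ 3600 s/hour = 8.42 hours.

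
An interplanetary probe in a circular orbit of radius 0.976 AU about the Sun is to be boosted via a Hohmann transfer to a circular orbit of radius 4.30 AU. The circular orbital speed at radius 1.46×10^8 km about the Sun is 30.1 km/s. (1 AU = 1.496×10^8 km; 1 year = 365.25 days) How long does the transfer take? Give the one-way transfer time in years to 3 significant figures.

From the circular-orbit relation v² = μ/r at r = 1.46×10^8 km: μ = v²r = (30.1)² × 1.46×10^8 = 1.32277×10^11 km³/s².
In km: r₁ = 0.976 × 1.496×10^8 = 1.460096×10^8 km; r₂ = 4.30 × 1.496×10^8 = 6.4328×10^8 km.
The Hohmann ellipse has a_t = (r₁ + r₂)/2 = 3.946448×10^8 km.
Half the transfer-orbit period gives t = π√(a_t³/μ) = 6.772×10^7 s.
Converting: 6.772×10^7 s ÷ 3.15576×10^7 s/year (365.25 × 86400) = 2.15 years.

t = 2.15 years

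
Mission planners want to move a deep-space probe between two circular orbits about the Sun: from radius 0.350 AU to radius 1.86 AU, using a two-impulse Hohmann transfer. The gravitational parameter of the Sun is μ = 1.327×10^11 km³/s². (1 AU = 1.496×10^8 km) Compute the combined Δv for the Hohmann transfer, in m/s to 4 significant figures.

In km: r₁ = 0.350 × 1.496×10^8 = 5.236×10^7 km; r₂ = 1.86 × 1.496×10^8 = 2.78256×10^8 km.
Transfer-ellipse semi-major axis a_t = (r₁ + r₂)/2 = (5.236×10^7 + 2.78256×10^8)/2 = 1.65308×10^8 km.
At r₁ the circular-orbit speed is v₁ = √(μ/r₁) = 50.34 km/s.
On the transfer ellipse at r₁, vis-viva gives v_p = √[μ(2/r₁ − 1/a_t)] = 65.31 km/s.
First burn Δv₁ = |v_p − v₁| = 14.97 km/s.
Circular speed at r₂: v₂ = √(μ/r₂) = 21.838 km/s.
Transfer-orbit speed at r₂: v_a = √[μ(2/r₂ − 1/a_t)] = 12.290 km/s.
Second burn Δv₂ = |v₂ − v_a| = 9.548 km/s.
Total Δv = Δv₁ + Δv₂ = 24.52 km/s.

Δv = 24520 m/s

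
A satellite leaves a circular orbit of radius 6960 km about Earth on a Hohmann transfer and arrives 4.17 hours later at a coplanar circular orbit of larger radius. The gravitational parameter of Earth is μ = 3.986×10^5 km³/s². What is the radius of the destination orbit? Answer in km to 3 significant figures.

r₂ = 34800 km

Transfer time t = 4.17 hours = 15012 s, and t = π√(a_t³/μ).
So a_t = (μ t²/π²)^(1/3) = (3.986×10^5 × (15012)² / π²)^(1/3) = 20879 km.
Since a_t = (r₁ + r₂)/2, r₂ = 2a_t − r₁ = 2×20879 − 6960 = 34798 km.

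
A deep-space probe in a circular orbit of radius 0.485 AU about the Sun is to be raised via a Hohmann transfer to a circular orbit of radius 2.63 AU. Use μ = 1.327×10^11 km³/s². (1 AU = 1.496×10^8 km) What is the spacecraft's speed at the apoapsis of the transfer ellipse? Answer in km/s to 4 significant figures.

In km: r₁ = 0.485 × 1.496×10^8 = 7.2556×10^7 km; r₂ = 2.63 × 1.496×10^8 = 3.93448×10^8 km.
Semi-major axis of the transfer orbit: a_t = (7.2556×10^7 + 3.93448×10^8)/2 = 2.33002×10^8 km.
The apoapsis of the transfer ellipse is at r = 3.93448×10^8 km.
Applying v² = μ(2/r − 1/a_t): v = 10.25 km/s.

v = 10.25 km/s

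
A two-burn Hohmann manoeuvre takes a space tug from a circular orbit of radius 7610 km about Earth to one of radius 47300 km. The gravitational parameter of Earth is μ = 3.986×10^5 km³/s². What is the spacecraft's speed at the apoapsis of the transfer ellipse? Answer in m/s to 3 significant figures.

Semi-major axis of the transfer orbit: a_t = (7610 + 47300)/2 = 27455 km.
At apoapsis, r = 47300 km.
Applying v² = μ(2/r − 1/a_t): v = 1.528 km/s.

v = 1530 m/s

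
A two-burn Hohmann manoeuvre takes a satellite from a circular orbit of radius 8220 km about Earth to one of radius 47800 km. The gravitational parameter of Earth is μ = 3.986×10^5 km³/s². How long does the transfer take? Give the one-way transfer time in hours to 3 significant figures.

t = 6.48 hours

Semi-major axis of the transfer orbit: a_t = (8220 + 47800)/2 = 28010 km.
Transfer time t = π√(a_t³/μ) = π√((28010)³ / 3.986×10^5) = 23330 s.
Converting: 23330 s ÷ 3600 s/hour = 6.48 hours.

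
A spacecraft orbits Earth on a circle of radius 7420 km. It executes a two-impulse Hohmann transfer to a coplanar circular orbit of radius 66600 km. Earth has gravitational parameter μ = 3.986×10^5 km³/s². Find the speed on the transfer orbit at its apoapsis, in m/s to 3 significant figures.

The Hohmann ellipse has a_t = (r₁ + r₂)/2 = 37010 km.
The apoapsis of the transfer ellipse is at r = 66600 km.
Vis-viva: v = √[μ(2/r − 1/a_t)] = √[3.986×10^5 × (2/66600 − 1/37010)] = 1.095 km/s.

v = 1100 m/s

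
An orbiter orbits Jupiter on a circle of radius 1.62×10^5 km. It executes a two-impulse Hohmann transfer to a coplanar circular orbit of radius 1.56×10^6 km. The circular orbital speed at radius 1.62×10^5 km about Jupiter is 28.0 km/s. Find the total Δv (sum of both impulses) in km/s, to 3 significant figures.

From the circular-orbit relation v² = μ/r at r = 1.62×10^5 km: μ = v²r = (28.0)² × 1.62×10^5 = 1.27008×10^8 km³/s².
Semi-major axis of the transfer orbit: a_t = (1.620×10^5 + 1.560×10^6)/2 = 8.610×10^5 km.
Circular speed at r₁: v₁ = √(μ/r₁) = √(1.27008×10^8/1.620×10^5) = 28.000 km/s.
Transfer-orbit speed at r₁ (v² = μ(2/r − 1/a)): v_p = √[μ(2/r₁ − 1/a_t)] = 37.689 km/s.
First burn Δv₁ = |v_p − v₁| = 9.689 km/s.
Circular speed at r₂: v₂ = √(μ/r₂) = 9.023 km/s.
Transfer-orbit speed at r₂: v_a = √[μ(2/r₂ − 1/a_t)] = 3.914 km/s.
Second burn Δv₂ = |v₂ − v_a| = 5.109 km/s.
Total Δv = Δv₁ + Δv₂ = 14.80 km/s.

Δv = 14.8 km/s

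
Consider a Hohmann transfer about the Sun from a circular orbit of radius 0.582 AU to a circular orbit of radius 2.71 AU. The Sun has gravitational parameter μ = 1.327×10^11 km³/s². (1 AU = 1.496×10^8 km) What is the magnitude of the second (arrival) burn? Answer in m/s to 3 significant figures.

Δv₂ = 7330 m/s

In km: r₁ = 0.582 × 1.496×10^8 = 8.70672×10^7 km; r₂ = 2.71 × 1.496×10^8 = 4.05416×10^8 km.
Semi-major axis of the transfer orbit: a_t = (8.70672×10^7 + 4.05416×10^8)/2 = 2.462416×10^8 km.
On the circular orbit at r = 4.05416×10^8 km, v_c = √(μ/r) = 18.092 km/s.
Transfer-orbit speed at the same r (vis-viva, a = a_t): v_t = √[μ(2/r − 1/a_t)] = 10.758 km/s.
Δv₂ = |v_t − v_c| = |10.758 − 18.092| = 7.334 km/s.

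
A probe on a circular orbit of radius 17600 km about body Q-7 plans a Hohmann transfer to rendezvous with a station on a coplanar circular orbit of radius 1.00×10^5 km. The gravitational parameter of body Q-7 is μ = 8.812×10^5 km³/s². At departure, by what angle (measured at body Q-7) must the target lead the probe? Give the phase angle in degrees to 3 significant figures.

Transfer-ellipse semi-major axis a_t = (r₁ + r₂)/2 = (17600 + 1.000×10^5)/2 = 58800 km.
The half-period of the transfer ellipse is t = π√(a_t³/μ) = 47718 s.
Target angular speed ω₂ = √(μ/r₂³) = 2.9685×10^-5 rad/s.
Angle swept by the target during transfer: ω₂·t = 1.4165 rad = 81.16°.
The probe traverses 180° on the transfer ellipse, so the target must lead by 180° − 81.16° = 98.8°.

φ = 98.8°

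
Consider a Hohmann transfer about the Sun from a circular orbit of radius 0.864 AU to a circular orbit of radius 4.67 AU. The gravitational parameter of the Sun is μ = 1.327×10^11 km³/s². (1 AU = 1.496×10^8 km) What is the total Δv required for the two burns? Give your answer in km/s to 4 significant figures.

Δv = 15.67 km/s

In km: r₁ = 0.864 × 1.496×10^8 = 1.292544×10^8 km; r₂ = 4.67 × 1.496×10^8 = 6.98632×10^8 km.
Semi-major axis of the transfer orbit: a_t = (1.292544×10^8 + 6.98632×10^8)/2 = 4.139432×10^8 km.
Circular speed at r₁: v₁ = √(μ/r₁) = √(1.327×10^11/1.292544×10^8) = 32.041 km/s.
On the transfer ellipse at r₁, v² = μ(2/r − 1/a) gives v_p = √[μ(2/r₁ − 1/a_t)] = 41.626 km/s.
First burn Δv₁ = |v_p − v₁| = 9.585 km/s.
At r₂, v₂ = √(μ/r₂) = 13.782 km/s.
Transfer-orbit speed at r₂: v_a = √[μ(2/r₂ − 1/a_t)] = 7.7013 km/s.
Second burn Δv₂ = |v₂ − v_a| = 6.081 km/s.
Total Δv = Δv₁ + Δv₂ = 15.67 km/s.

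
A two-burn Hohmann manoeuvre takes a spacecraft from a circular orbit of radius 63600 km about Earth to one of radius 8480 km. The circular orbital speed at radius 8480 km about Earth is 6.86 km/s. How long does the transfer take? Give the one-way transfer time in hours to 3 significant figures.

t = 9.45 hours

From the circular-orbit relation v² = μ/r at r = 8480 km: μ = v²r = (6.86)² × 8480 = 3.99065×10^5 km³/s².
Transfer-ellipse semi-major axis a_t = (r₁ + r₂)/2 = (63600 + 8480)/2 = 36040 km.
Transfer time t = π√(a_t³/μ) = π√((36040)³ / 3.99065×10^5) = 34030 s.
Converting: 34030 s ÷ 3600 s/hour = 9.45 hours.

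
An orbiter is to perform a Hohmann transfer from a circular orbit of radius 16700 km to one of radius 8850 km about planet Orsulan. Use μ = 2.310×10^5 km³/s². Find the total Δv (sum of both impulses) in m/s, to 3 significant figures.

Δv = 1360 m/s

The Hohmann ellipse has a_t = (r₁ + r₂)/2 = 12775 km.
Circular speed at r₁: v₁ = √(μ/r₁) = √(2.310×10^5/16700) = 3.7192 km/s.
On the transfer ellipse at r₁, v² = μ(2/r − 1/a) gives v_a = √[μ(2/r₁ − 1/a_t)] = 3.0956 km/s.
First burn Δv₁ = |v_a − v₁| = 0.6236 km/s.
Circular speed at r₂: v₂ = √(μ/r₂) = 5.10898 km/s.
Transfer-orbit speed at r₂: v_p = √[μ(2/r₂ − 1/a_t)] = 5.84134 km/s.
Second burn Δv₂ = |v₂ − v_p| = 0.7324 km/s.
Δv = Δv₁ + Δv₂ = 0.6236 + 0.7324 = 1.356 km/s.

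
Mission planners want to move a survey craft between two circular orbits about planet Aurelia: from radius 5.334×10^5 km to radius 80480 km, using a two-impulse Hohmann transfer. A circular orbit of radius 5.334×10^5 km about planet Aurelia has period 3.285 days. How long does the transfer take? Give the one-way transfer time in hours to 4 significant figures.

From Kepler's third law T² = 4π²r³/μ at r = 5.334×10^5 km, T = 3.285 days = 3.285 × 86400 s = 2.83824×10^5 s: μ = 4π²r³/T² = 7.43739×10^7 km³/s².
Semi-major axis of the transfer orbit: a_t = (5.334×10^5 + 80480)/2 = 3.0694×10^5 km.
Transfer time t = π√(a_t³/μ) = π√((3.0694×10^5)³ / 7.43739×10^7) = 61950 s.
Converting: 61950 s ÷ 3600 s/hour = 17.21 hours.

t = 17.21 hours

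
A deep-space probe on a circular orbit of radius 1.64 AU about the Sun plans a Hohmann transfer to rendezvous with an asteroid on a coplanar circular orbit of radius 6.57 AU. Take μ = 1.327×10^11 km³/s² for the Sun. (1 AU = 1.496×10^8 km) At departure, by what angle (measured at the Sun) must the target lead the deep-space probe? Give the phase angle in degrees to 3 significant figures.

φ = 91.1°

In km: r₁ = 1.64 × 1.496×10^8 = 2.45344×10^8 km; r₂ = 6.57 × 1.496×10^8 = 9.82872×10^8 km.
Transfer-ellipse semi-major axis a_t = (r₁ + r₂)/2 = (2.45344×10^8 + 9.82872×10^8)/2 = 6.14108×10^8 km.
Transfer time t = π√(a_t³/μ) = 1.31245×10^8 s.
Target angular speed ω₂ = √(μ/r₂³) = 1.18220×10^-8 rad/s.
Angle swept by the target during transfer: ω₂·t = 1.5516 rad = 88.90°.
Arrival is 180° from departure on the ellipse, so φ = 180° − 88.90° = 91.1°.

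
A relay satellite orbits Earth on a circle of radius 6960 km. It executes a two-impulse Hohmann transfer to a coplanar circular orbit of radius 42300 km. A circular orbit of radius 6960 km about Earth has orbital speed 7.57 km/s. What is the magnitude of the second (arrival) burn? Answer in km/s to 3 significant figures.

From the circular-orbit relation v² = μ/r at r = 6960 km: μ = v²r = (7.57)² × 6960 = 3.98842×10^5 km³/s².
Semi-major axis of the transfer orbit: a_t = (6960 + 42300)/2 = 24630 km.
Circular speed at r = 42300 km: v_c = √(μ/r) = 3.0706 km/s.
Vis-viva on the transfer ellipse at r = 42300 km gives v_t = √[μ(2/r − 1/a_t)] = 1.6323 km/s.
Δv₂ = |v_t − v_c| = |1.6323 − 3.0706| = 1.438 km/s.

Δv₂ = 1.44 km/s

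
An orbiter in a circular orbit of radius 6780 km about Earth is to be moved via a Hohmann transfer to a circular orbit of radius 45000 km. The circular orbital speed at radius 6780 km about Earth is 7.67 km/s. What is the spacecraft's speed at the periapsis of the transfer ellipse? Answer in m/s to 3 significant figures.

From the circular-orbit relation v² = μ/r at r = 6780 km: μ = v²r = (7.67)² × 6780 = 3.98860×10^5 km³/s².
The Hohmann ellipse has a_t = (r₁ + r₂)/2 = 25890 km.
At periapsis, r = 6780 km.
From the vis-viva equation, v = √[μ(2/r − 1/a_t)] = 10.11 km/s.

v = 10100 m/s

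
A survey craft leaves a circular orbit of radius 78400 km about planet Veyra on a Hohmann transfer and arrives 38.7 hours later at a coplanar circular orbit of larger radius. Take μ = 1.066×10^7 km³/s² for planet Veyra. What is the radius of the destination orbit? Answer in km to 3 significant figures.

r₂ = 4.73×10^5 km

Transfer time t = 38.7 hours = 1.3932×10^5 s, and t = π√(a_t³/μ).
So a_t = (μ t²/π²)^(1/3) = (1.066×10^7 × (1.3932×10^5)² / π²)^(1/3) = 2.7574×10^5 km.
Since a_t = (r₁ + r₂)/2, r₂ = 2a_t − r₁ = 2×2.7574×10^5 − 78400 = 4.7308×10^5 km.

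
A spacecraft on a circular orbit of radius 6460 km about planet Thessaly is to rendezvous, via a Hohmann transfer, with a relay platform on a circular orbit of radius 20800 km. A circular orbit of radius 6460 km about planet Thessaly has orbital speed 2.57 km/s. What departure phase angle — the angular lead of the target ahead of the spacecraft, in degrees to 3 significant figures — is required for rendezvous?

From the circular-orbit relation v² = μ/r at r = 6460 km: μ = v²r = (2.57)² × 6460 = 42667.7 km³/s².
Transfer-ellipse semi-major axis a_t = (r₁ + r₂)/2 = (6460 + 20800)/2 = 13630 km.
The half-period of the transfer ellipse is t = π√(a_t³/μ) = 24202 s.
Target angular speed ω₂ = √(μ/r₂³) = 6.8858×10^-5 rad/s.
Angle swept by the target during transfer: ω₂·t = 1.6665 rad = 95.48°.
The spacecraft traverses 180° on the transfer ellipse, so the target must lead by 180° − 95.48° = 84.5°.

φ = 84.5°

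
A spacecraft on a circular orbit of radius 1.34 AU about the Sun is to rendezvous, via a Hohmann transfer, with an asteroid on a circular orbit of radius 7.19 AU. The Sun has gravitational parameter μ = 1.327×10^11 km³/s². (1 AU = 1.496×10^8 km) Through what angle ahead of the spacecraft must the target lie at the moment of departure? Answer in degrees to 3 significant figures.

φ = 97.8°

In km: r₁ = 1.34 × 1.496×10^8 = 2.00464×10^8 km; r₂ = 7.19 × 1.496×10^8 = 1.075624×10^9 km.
The Hohmann ellipse has a_t = (r₁ + r₂)/2 = 6.38044×10^8 km.
Transfer time t = π√(a_t³/μ) = 1.38992×10^8 s.
The target's mean motion on its circular orbit is ω₂ = √(μ/r₂³) = 1.03263×10^-8 rad/s.
Angle swept by the target during transfer: ω₂·t = 1.4353 rad = 82.24°.
Arrival is 180° from departure on the ellipse, so φ = 180° − 82.24° = 97.8°.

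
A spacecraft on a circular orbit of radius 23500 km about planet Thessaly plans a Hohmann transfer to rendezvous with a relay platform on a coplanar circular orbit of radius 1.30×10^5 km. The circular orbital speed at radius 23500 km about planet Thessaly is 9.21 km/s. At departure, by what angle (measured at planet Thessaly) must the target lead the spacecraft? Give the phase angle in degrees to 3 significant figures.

φ = 98.3°

From the circular-orbit relation v² = μ/r at r = 23500 km: μ = v²r = (9.21)² × 23500 = 1.99337×10^6 km³/s².
Semi-major axis of the transfer orbit: a_t = (23500 + 1.300×10^5)/2 = 76750 km.
Transfer time t = π√(a_t³/μ) = 47312.28 s.
Target angular speed ω₂ = √(μ/r₂³) = 3.012163×10^-5 rad/s.
Angle swept by the target during transfer: ω₂·t = 1.425123 rad = 81.654°.
The spacecraft traverses 180° on the transfer ellipse, so the target must lead by 180° − 81.654° = 98.3°.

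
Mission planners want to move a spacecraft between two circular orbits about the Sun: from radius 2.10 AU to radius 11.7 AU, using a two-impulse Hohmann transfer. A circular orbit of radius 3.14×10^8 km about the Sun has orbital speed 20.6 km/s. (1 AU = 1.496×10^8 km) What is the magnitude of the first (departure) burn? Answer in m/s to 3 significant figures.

Δv₁ = 6220 m/s

From the circular-orbit relation v² = μ/r at r = 3.14×10^8 km: μ = v²r = (20.6)² × 3.14×10^8 = 1.33249×10^11 km³/s².
In km: r₁ = 2.10 × 1.496×10^8 = 3.1416×10^8 km; r₂ = 11.7 × 1.496×10^8 = 1.75032×10^9 km.
Semi-major axis of the transfer orbit: a_t = (3.1416×10^8 + 1.75032×10^9)/2 = 1.03224×10^9 km.
Circular speed at r = 3.1416×10^8 km: v_c = √(μ/r) = 20.595 km/s.
Vis-viva on the transfer ellipse at r = 3.1416×10^8 km gives v_t = √[μ(2/r − 1/a_t)] = 26.818 km/s.
Δv₁ = |v_t − v_c| = |26.818 − 20.595| = 6.223 km/s.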